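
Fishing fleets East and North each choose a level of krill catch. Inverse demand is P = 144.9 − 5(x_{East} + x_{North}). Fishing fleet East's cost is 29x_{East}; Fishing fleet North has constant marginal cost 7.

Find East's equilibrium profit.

Fishing fleet East's profit: π = x_{East}(144.9 − 5(x_{East} + x_{North})) − 29x_{East}.
∂π/∂x_{East} = 115.9 − 10x_{East} − 5x_{North} = 0, so x_{East} = 11.59 − 0.5x_{North}.
By the same steps for North: x_{North} = 13.79 − 0.5x_{East}.
Substituting the second reaction function into the first: x_{East} = 11.59 − 0.5(13.79 − 0.5x_{East}), which gives 0.75x_{East} = 4.695 ⇒ x_{East} = 6.26.
Then x_{North} = 13.79 − 0.5·6.26 = 10.66.
Price P = 144.9 − 5·16.92 = 60.3.
East's profit: (60.3 − 29)·6.26 = 195.938.

195.938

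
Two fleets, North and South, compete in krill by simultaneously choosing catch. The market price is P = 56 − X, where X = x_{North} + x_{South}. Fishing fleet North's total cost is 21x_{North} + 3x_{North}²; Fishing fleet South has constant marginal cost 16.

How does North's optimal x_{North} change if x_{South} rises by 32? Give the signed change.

Fishing fleet North's profit: π = x_{North}(56 − (x_{North} + x_{South})) − 21x_{North} − 3x_{North}².
∂π/∂x_{North} = 35 − 8x_{North} − x_{South} = 0, so x_{North} = 4.375 − 0.125x_{South}.
The reaction-function slope is −0.125, so a 32-unit rise in x_{South} moves x_{North} by −0.125 × 32 = −4. North's best response falls — the actions are strategic substitutes.

-4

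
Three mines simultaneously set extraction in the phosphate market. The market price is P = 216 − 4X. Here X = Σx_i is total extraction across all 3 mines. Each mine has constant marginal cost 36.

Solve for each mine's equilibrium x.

A representative mine's profit is π_i = x_i(216 − 4X) − 36x_i, with X = x_i + Σ_{j≠i} x_j.
First-order condition: 180 − 8x_i − 4Σ_{j≠i} x_j = 0.
With identical mines, set every x_j = x: then 180 − 8x − 8x = 0, i.e. x = 180/16 = 11.25.

11.25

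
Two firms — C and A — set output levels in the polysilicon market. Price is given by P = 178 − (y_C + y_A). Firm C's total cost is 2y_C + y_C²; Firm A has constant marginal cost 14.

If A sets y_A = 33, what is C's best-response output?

Firm C's profit: π = y_C(178 − (y_C + y_A)) − 2y_C − y_C².
∂π/∂y_C = 176 − 4y_C − y_A = 0, so y_C = 44 − 0.25y_A.
At y_A = 33: y_C = 44 − 0.25·33 = 35.75.

35.75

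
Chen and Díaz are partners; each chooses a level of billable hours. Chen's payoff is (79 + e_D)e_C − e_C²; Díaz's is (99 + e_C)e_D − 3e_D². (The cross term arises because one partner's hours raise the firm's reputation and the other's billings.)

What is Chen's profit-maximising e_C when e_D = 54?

Expanding Chen's payoff: 79e_C + e_De_C − e_C².
∂π/∂e_C = 79 + e_D − 2e_C = 0, so e_C = 39.5 + 0.5e_D.
At e_D = 54: e_C = 39.5 + 0.5·54 = 66.5.

66.5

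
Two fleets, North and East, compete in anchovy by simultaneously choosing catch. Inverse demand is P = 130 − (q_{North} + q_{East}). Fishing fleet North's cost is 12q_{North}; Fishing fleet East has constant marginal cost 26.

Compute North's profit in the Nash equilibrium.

Fishing fleet North's profit: π = q_{North}(130 − (q_{North} + q_{East})) − 12q_{North}.
∂π/∂q_{North} = 118 − 2q_{North} − q_{East} = 0, so q_{North} = 59 − 0.5q_{East}.
By the same steps for East: q_{East} = 52 − 0.5q_{North}.
Solving the two reaction functions simultaneously: (1 − (−0.5)(−0.5))q_{North} = 59 − 0.5·52, so 0.75q_{North} = 33 and q_{North} = 44.
Then q_{East} = 52 − 0.5·44 = 30.
Price P = 130 − 74 = 56.
North's profit: (56 − 12)·44 = 1936.

1936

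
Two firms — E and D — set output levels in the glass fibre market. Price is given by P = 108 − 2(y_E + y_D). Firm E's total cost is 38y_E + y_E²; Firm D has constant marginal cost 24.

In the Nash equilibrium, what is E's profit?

Firm E's profit: π = y_E(108 − 2(y_E + y_D)) − 38y_E − y_E².
∂π/∂y_E = 70 − 6y_E − 2y_D = 0, so y_E = 35/3 − (1/3)y_D.
For D: ∂π/∂y_D = 84 − 4y_D − 2y_E = 0 ⇒ y_D = 21 − 0.5y_E.
Plugging y_D into E's best response: y_E = 35/3 − (1/3)(21 − 0.5y_E) ⇒ (5/6)y_E = 14/3, so y_E = 5.6.
Then y_D = 21 − 0.5·5.6 = 18.2.
Price P = 108 − 2·23.8 = 60.4.
E's profit: (60.4 − 38)·5.6 − (5.6)² = 94.08.

94.08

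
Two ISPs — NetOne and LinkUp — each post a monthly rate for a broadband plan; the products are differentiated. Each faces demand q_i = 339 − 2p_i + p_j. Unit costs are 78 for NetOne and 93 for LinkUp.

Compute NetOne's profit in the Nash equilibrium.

15842

NetOne's profit: π = (p_{NetOne} − 78)(339 − 2p_{NetOne} + p_{LinkUp}).
∂π/∂p_{NetOne} = 495 − 4p_{NetOne} + p_{LinkUp} = 0 ⇒ p_{NetOne} = 123.75 + 0.25p_{LinkUp}.
Similarly p_{LinkUp} = 131.25 + 0.25p_{NetOne}.
Plugging p_{LinkUp} into NetOne's best response: p_{NetOne} = 123.75 + 0.25(131.25 + 0.25p_{NetOne}) ⇒ 0.9375p_{NetOne} = 156.5625, so p_{NetOne} = 167.
Then p_{LinkUp} = 131.25 + 0.25·167 = 173.
q_{NetOne} = 339 − 2·167 + 173 = 178.
Profit = (167 − 78)·178 = 15842.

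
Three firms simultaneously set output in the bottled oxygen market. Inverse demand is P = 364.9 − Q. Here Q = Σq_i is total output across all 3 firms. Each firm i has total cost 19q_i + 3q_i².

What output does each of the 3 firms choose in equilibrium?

34.59

A representative firm's profit is π_i = q_i(364.9 − Q) − 19q_i − 3q_i², with Q = q_i + Σ_{j≠i} q_j.
First-order condition: 345.9 − 8q_i − Σ_{j≠i} q_j = 0.
Imposing symmetry (q_j = q for all j) turns Σ_{j≠i} q_j into 2q, so 345.9 = 10q and q = 34.59.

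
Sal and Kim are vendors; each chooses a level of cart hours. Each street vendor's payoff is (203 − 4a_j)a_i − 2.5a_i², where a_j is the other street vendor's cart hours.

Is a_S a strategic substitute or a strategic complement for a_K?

strategic substitutes

Sal's payoff is (203 − 4a_K)a_S − 2.5a_S².
∂π/∂a_S = 203 − 4a_K − 5a_S = 0, so a_S = 40.6 − 0.8a_K.
The best-response slope da_S/da_K = −0.8 < 0: the reaction function is downward-sloping, so the choices are strategic substitutes.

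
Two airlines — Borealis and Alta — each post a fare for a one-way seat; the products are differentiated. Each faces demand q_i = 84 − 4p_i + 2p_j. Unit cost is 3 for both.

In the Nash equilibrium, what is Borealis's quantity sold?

Borealis's profit: π = (p_{Borealis} − 3)(84 − 4p_{Borealis} + 2p_{Alta}).
∂π/∂p_{Borealis} = 96 − 8p_{Borealis} + 2p_{Alta} = 0 ⇒ p_{Borealis} = 12 + 0.25p_{Alta}.
By symmetry p_{Alta} = p_{Borealis}; substituting into the reaction function, 0.75p_{Borealis} = 12 and p_{Borealis} = 16.
q_{Borealis} = 84 − 4·16 + 2·16 = 52.

52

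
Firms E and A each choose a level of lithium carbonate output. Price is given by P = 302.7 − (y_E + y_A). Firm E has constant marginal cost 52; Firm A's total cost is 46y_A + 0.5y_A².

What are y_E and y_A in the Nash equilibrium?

99.08, 52.54

Firm E's profit: π = y_E(302.7 − (y_E + y_A)) − 52y_E.
∂π/∂y_E = 250.7 − 2y_E − y_A = 0, so y_E = 125.35 − 0.5y_A.
For A: ∂π/∂y_A = 256.7 − 3y_A − y_E = 0 ⇒ y_A = 2567/30 − (1/3)y_E.
Solving the two reaction functions simultaneously: (1 − (−0.5)(−1/3))y_E = 125.35 − 0.5·(2567/30), so (5/6)y_E = 2477/30 and y_E = 99.08.
Then y_A = 2567/30 − (1/3)·99.08 = 52.54.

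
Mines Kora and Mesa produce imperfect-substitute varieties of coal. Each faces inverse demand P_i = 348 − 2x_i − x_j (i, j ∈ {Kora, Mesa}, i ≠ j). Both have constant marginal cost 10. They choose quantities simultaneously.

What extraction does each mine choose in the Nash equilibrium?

Mine Kora's profit: π = x_{Kora}(348 − 2x_{Kora} − x_{Mesa}) − 10x_{Kora}.
∂π/∂x_{Kora} = 338 − 4x_{Kora} − x_{Mesa} = 0 ⇒ x_{Kora} = 84.5 − 0.25x_{Mesa}.
Setting x_{Kora} = x_{Mesa} in the reaction function: x_{Kora} = 84.5 − 0.25x_{Kora}, so x_{Kora} = 84.5 / 1.25 = 67.6.

67.6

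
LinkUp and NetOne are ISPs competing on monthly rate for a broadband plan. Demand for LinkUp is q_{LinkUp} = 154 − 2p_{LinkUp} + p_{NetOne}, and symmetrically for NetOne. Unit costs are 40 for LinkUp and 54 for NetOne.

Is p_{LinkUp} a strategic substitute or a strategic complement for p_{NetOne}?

LinkUp's profit: π = (p_{LinkUp} − 40)(154 − 2p_{LinkUp} + p_{NetOne}).
∂π/∂p_{LinkUp} = 234 − 4p_{LinkUp} + p_{NetOne} = 0 ⇒ p_{LinkUp} = 58.5 + 0.25p_{NetOne}.
The best-response slope dp_{LinkUp}/dp_{NetOne} = 0.25 > 0: the reaction function is upward-sloping, so the choices are strategic complements.

strategic complements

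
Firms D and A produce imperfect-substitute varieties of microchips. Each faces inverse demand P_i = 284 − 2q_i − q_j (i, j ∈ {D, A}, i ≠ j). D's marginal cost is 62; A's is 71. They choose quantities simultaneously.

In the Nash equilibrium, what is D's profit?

Firm D's profit: π = q_D(284 − 2q_D − q_A) − 62q_D.
∂π/∂q_D = 222 − 4q_D − q_A = 0 ⇒ q_D = 55.5 − 0.25q_A.
Similarly q_A = 53.25 − 0.25q_D.
Plugging q_A into D's best response: q_D = 55.5 − 0.25(53.25 − 0.25q_D) ⇒ 0.9375q_D = 42.1875, so q_D = 45.
Then q_A = 53.25 − 0.25·45 = 42.
P_D = 284 − 2·45 − 42 = 152.
Profit = (152 − 62)·45 = 4050.

4050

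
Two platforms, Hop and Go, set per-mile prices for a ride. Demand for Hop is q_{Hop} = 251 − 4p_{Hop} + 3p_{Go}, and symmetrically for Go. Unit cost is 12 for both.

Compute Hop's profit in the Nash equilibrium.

Hop's profit: π = (p_{Hop} − 12)(251 − 4p_{Hop} + 3p_{Go}).
∂π/∂p_{Hop} = 299 − 8p_{Hop} + 3p_{Go} = 0 ⇒ p_{Hop} = 37.375 + 0.375p_{Go}.
Setting p_{Hop} = p_{Go} in the reaction function: p_{Hop} = 37.375 + 0.375p_{Hop}, so p_{Hop} = 37.375 / 0.625 = 59.8.
q_{Hop} = 251 − 4·59.8 + 3·59.8 = 191.2.
Profit = (59.8 − 12)·191.2 = 9139.36.

9139.36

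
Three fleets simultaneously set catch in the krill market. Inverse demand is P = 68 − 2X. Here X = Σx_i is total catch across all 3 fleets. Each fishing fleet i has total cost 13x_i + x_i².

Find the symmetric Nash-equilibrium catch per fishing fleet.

A representative fishing fleet's profit is π_i = x_i(68 − 2X) − 13x_i − x_i², with X = x_i + Σ_{j≠i} x_j.
First-order condition: 55 − 6x_i − 2Σ_{j≠i} x_j = 0.
With identical fishing fleets, set every x_j = x: then 55 − 6x − 4x = 0, i.e. x = 55/10 = 5.5.

5.5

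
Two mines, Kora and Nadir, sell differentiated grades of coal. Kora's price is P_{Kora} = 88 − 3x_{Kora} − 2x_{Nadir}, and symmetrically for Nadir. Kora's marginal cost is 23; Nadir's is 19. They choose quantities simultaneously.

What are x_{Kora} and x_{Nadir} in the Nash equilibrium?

7.875, 8.875

Mine Kora's profit: π = x_{Kora}(88 − 3x_{Kora} − 2x_{Nadir}) − 23x_{Kora}.
∂π/∂x_{Kora} = 65 − 6x_{Kora} − 2x_{Nadir} = 0 ⇒ x_{Kora} = 65/6 − (1/3)x_{Nadir}.
Similarly x_{Nadir} = 11.5 − (1/3)x_{Kora}.
Substituting the second reaction function into the first: x_{Kora} = 65/6 − (1/3)(11.5 − (1/3)x_{Kora}), which gives (8/9)x_{Kora} = 7 ⇒ x_{Kora} = 7.875.
Then x_{Nadir} = 11.5 − (1/3)·7.875 = 8.875.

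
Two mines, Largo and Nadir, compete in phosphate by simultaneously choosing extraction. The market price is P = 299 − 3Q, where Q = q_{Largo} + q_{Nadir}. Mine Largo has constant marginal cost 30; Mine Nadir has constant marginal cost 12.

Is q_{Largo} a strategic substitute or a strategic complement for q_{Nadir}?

Mine Largo's profit: π = q_{Largo}(299 − 3(q_{Largo} + q_{Nadir})) − 30q_{Largo}.
∂π/∂q_{Largo} = 269 − 6q_{Largo} − 3q_{Nadir} = 0, so q_{Largo} = 269/6 − 0.5q_{Nadir}.
The best-response slope dq_{Largo}/dq_{Nadir} = −0.5 < 0: the reaction function is downward-sloping, so the choices are strategic substitutes.

strategic substitutes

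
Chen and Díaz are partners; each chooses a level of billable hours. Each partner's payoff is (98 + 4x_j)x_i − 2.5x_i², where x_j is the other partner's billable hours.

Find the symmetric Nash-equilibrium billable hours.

98

Chen's payoff is (98 + 4x_D)x_C − 2.5x_C².
∂π/∂x_C = 98 + 4x_D − 5x_C = 0, so x_C = 19.6 + 0.8x_D.
By symmetry x_D = x_C; substituting into the reaction function, 0.2x_C = 19.6 and x_C = 98.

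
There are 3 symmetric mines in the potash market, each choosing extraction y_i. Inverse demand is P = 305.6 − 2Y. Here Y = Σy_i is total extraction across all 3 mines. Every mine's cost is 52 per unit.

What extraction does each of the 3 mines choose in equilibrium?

31.7

A representative mine's profit is π_i = y_i(305.6 − 2Y) − 52y_i, with Y = y_i + Σ_{j≠i} y_j.
First-order condition: 253.6 − 4y_i − 2Σ_{j≠i} y_j = 0.
In a symmetric equilibrium every mine chooses the same y, so Σ_{j≠i} y_j = 2y. The condition becomes 253.6 − 8y = 0, giving y = 253.6/8 = 31.7.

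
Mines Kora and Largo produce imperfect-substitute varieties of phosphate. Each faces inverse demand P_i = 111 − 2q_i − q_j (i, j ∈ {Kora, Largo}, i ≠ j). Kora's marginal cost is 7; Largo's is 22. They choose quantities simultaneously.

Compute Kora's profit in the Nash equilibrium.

Mine Kora's profit: π = q_{Kora}(111 − 2q_{Kora} − q_{Largo}) − 7q_{Kora}.
∂π/∂q_{Kora} = 104 − 4q_{Kora} − q_{Largo} = 0 ⇒ q_{Kora} = 26 − 0.25q_{Largo}.
Similarly q_{Largo} = 22.25 − 0.25q_{Kora}.
Solving the two reaction functions simultaneously: (1 − (−0.25)(−0.25))q_{Kora} = 26 − 0.25·22.25, so 0.9375q_{Kora} = 20.4375 and q_{Kora} = 21.8.
Then q_{Largo} = 22.25 − 0.25·21.8 = 16.8.
P_{Kora} = 111 − 2·21.8 − 16.8 = 50.6.
Profit = (50.6 − 7)·21.8 = 950.48.

950.48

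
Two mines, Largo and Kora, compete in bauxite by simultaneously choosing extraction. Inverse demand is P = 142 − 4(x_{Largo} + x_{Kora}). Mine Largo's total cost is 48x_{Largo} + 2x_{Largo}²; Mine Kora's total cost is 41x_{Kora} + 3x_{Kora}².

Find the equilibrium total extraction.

11.5

Mine Largo's profit: π = x_{Largo}(142 − 4(x_{Largo} + x_{Kora})) − 48x_{Largo} − 2x_{Largo}².
∂π/∂x_{Largo} = 94 − 12x_{Largo} − 4x_{Kora} = 0, so x_{Largo} = 47/6 − (1/3)x_{Kora}.
For Kora: ∂π/∂x_{Kora} = 101 − 14x_{Kora} − 4x_{Largo} = 0 ⇒ x_{Kora} = 101/14 − (2/7)x_{Largo}.
Substituting the second reaction function into the first: x_{Largo} = 47/6 − (1/3)(101/14 − (2/7)x_{Largo}), which gives (19/21)x_{Largo} = 38/7 ⇒ x_{Largo} = 6.
Then x_{Kora} = 101/14 − (2/7)·6 = 5.5.
Total extraction: 6 + 5.5 = 11.5.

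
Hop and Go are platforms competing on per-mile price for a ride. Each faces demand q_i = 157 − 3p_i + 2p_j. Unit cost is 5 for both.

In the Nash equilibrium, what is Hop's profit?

Hop's profit: π = (p_{Hop} − 5)(157 − 3p_{Hop} + 2p_{Go}).
∂π/∂p_{Hop} = 172 − 6p_{Hop} + 2p_{Go} = 0 ⇒ p_{Hop} = 86/3 + (1/3)p_{Go}.
The game is symmetric, so in equilibrium p_{Go} = p_{Hop}: the reaction function gives (2/3)p_{Hop} = 86/3, hence p_{Hop} = 43.
q_{Hop} = 157 − 3·43 + 2·43 = 114.
Profit = (43 − 5)·114 = 4332.

4332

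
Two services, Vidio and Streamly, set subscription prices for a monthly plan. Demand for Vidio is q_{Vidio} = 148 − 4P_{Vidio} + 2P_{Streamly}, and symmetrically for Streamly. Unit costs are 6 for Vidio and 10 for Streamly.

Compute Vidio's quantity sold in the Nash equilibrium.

Vidio's profit: π = (P_{Vidio} − 6)(148 − 4P_{Vidio} + 2P_{Streamly}).
∂π/∂P_{Vidio} = 172 − 8P_{Vidio} + 2P_{Streamly} = 0 ⇒ P_{Vidio} = 21.5 + 0.25P_{Streamly}.
Similarly P_{Streamly} = 23.5 + 0.25P_{Vidio}.
Substituting the second reaction function into the first: P_{Vidio} = 21.5 + 0.25(23.5 + 0.25P_{Vidio}), which gives 0.9375P_{Vidio} = 27.375 ⇒ P_{Vidio} = 29.2.
Then P_{Streamly} = 23.5 + 0.25·29.2 = 30.8.
q_{Vidio} = 148 − 4·29.2 + 2·30.8 = 92.8.

92.8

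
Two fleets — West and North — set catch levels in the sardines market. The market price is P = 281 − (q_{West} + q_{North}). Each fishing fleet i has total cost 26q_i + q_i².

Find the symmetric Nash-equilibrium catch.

Fishing fleet West's profit: π = q_{West}(281 − (q_{West} + q_{North})) − 26q_{West} − q_{West}².
∂π/∂q_{West} = 255 − 4q_{West} − q_{North} = 0, so q_{West} = 63.75 − 0.25q_{North}.
Setting q_{West} = q_{North} in the reaction function: q_{West} = 63.75 − 0.25q_{West}, so q_{West} = 63.75 / 1.25 = 51.

51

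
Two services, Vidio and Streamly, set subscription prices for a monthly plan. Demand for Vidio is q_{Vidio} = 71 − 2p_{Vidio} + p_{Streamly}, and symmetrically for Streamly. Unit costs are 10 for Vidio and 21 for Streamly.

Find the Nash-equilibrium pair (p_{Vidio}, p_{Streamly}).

Vidio's profit: π = (p_{Vidio} − 10)(71 − 2p_{Vidio} + p_{Streamly}).
∂π/∂p_{Vidio} = 91 − 4p_{Vidio} + p_{Streamly} = 0 ⇒ p_{Vidio} = 22.75 + 0.25p_{Streamly}.
Similarly p_{Streamly} = 28.25 + 0.25p_{Vidio}.
Substituting the second reaction function into the first: p_{Vidio} = 22.75 + 0.25(28.25 + 0.25p_{Vidio}), which gives 0.9375p_{Vidio} = 29.8125 ⇒ p_{Vidio} = 31.8.
Then p_{Streamly} = 28.25 + 0.25·31.8 = 36.2.

31.8, 36.2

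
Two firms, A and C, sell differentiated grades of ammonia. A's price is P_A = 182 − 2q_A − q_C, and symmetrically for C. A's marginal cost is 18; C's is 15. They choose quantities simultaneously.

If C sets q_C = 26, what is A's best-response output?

Firm A's profit: π = q_A(182 − 2q_A − q_C) − 18q_A.
∂π/∂q_A = 164 − 4q_A − q_C = 0 ⇒ q_A = 41 − 0.25q_C.
At q_C = 26: q_A = 41 − 0.25·26 = 34.5.

34.5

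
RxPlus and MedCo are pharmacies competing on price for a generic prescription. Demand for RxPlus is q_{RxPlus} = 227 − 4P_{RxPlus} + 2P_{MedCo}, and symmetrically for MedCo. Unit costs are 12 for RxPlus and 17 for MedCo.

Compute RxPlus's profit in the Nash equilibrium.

RxPlus's profit: π = (P_{RxPlus} − 12)(227 − 4P_{RxPlus} + 2P_{MedCo}).
∂π/∂P_{RxPlus} = 275 − 8P_{RxPlus} + 2P_{MedCo} = 0 ⇒ P_{RxPlus} = 34.375 + 0.25P_{MedCo}.
Similarly P_{MedCo} = 36.875 + 0.25P_{RxPlus}.
Plugging P_{MedCo} into RxPlus's best response: P_{RxPlus} = 34.375 + 0.25(36.875 + 0.25P_{RxPlus}) ⇒ 0.9375P_{RxPlus} = 1395/32, so P_{RxPlus} = 46.5.
Then P_{MedCo} = 36.875 + 0.25·46.5 = 48.5.
q_{RxPlus} = 227 − 4·46.5 + 2·48.5 = 138.
Profit = (46.5 − 12)·138 = 4761.

4761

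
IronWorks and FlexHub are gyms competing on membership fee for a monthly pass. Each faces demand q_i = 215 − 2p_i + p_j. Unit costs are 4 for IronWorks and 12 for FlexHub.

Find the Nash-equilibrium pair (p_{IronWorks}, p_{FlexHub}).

75.4, 78.6

IronWorks's profit: π = (p_{IronWorks} − 4)(215 − 2p_{IronWorks} + p_{FlexHub}).
∂π/∂p_{IronWorks} = 223 − 4p_{IronWorks} + p_{FlexHub} = 0 ⇒ p_{IronWorks} = 55.75 + 0.25p_{FlexHub}.
Similarly p_{FlexHub} = 59.75 + 0.25p_{IronWorks}.
Solving the two reaction functions simultaneously: (1 − (0.25)(0.25))p_{IronWorks} = 55.75 + 0.25·59.75, so 0.9375p_{IronWorks} = 70.6875 and p_{IronWorks} = 75.4.
Then p_{FlexHub} = 59.75 + 0.25·75.4 = 78.6.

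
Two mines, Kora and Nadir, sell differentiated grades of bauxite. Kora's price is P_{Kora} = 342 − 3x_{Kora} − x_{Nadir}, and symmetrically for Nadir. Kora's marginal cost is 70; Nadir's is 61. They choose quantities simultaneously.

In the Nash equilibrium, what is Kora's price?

Mine Kora's profit: π = x_{Kora}(342 − 3x_{Kora} − x_{Nadir}) − 70x_{Kora}.
∂π/∂x_{Kora} = 272 − 6x_{Kora} − x_{Nadir} = 0 ⇒ x_{Kora} = 136/3 − (1/6)x_{Nadir}.
Similarly x_{Nadir} = 281/6 − (1/6)x_{Kora}.
Substituting the second reaction function into the first: x_{Kora} = 136/3 − (1/6)(281/6 − (1/6)x_{Kora}), which gives (35/36)x_{Kora} = 1351/36 ⇒ x_{Kora} = 38.6.
Then x_{Nadir} = 281/6 − (1/6)·38.6 = 40.4.
P_{Kora} = 342 − 3·38.6 − 40.4 = 185.8.

185.8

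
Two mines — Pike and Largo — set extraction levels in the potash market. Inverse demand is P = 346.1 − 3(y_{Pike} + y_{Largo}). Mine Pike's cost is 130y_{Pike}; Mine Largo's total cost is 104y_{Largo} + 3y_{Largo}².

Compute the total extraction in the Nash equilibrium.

42.4

Mine Pike's profit: π = y_{Pike}(346.1 − 3(y_{Pike} + y_{Largo})) − 130y_{Pike}.
∂π/∂y_{Pike} = 216.1 − 6y_{Pike} − 3y_{Largo} = 0, so y_{Pike} = 2161/60 − 0.5y_{Largo}.
For Largo: ∂π/∂y_{Largo} = 242.1 − 12y_{Largo} − 3y_{Pike} = 0 ⇒ y_{Largo} = 20.175 − 0.25y_{Pike}.
Plugging y_{Largo} into Pike's best response: y_{Pike} = 2161/60 − 0.5(20.175 − 0.25y_{Pike}) ⇒ 0.875y_{Pike} = 6223/240, so y_{Pike} = 889/30.
Then y_{Largo} = 20.175 − 0.25·(889/30) = 383/30.
Total extraction: 889/30 + 383/30 = 42.4.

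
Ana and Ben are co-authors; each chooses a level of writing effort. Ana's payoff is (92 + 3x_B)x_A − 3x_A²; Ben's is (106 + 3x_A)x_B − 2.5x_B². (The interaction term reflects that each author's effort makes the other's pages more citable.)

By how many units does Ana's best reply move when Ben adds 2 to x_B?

Expanding Ana's payoff: 92x_A + 3x_Bx_A − 3x_A².
∂π/∂x_A = 92 + 3x_B − 6x_A = 0, so x_A = 46/3 + 0.5x_B.
The reaction-function slope is 0.5, so a 2-unit rise in x_B moves x_A by 0.5 × 2 = 1. Ana's best response rises — the actions are strategic complements.

1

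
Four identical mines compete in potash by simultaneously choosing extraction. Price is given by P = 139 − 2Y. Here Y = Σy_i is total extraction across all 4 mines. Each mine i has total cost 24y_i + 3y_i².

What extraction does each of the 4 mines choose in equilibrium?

7.1875

A representative mine's profit is π_i = y_i(139 − 2Y) − 24y_i − 3y_i², with Y = y_i + Σ_{j≠i} y_j.
First-order condition: 115 − 10y_i − 2Σ_{j≠i} y_j = 0.
In a symmetric equilibrium every mine chooses the same y, so Σ_{j≠i} y_j = 3y. The condition becomes 115 − 16y = 0, giving y = 115/16 = 7.1875.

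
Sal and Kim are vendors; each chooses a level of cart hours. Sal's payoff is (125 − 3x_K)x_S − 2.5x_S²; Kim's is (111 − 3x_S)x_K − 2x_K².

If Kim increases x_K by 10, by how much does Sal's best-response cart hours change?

-6

Expanding Sal's payoff: 125x_S − 3x_Kx_S − 2.5x_S².
∂π/∂x_S = 125 − 3x_K − 5x_S = 0, so x_S = 25 − 0.6x_K.
The reaction-function slope is −0.6, so a 10-unit rise in x_K moves x_S by −0.6 × 10 = −6. Sal's best response falls — the actions are strategic substitutes.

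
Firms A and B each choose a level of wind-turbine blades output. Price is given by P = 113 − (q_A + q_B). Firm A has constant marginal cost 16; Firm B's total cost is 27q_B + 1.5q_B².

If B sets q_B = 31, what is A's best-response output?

Firm A's profit: π = q_A(113 − (q_A + q_B)) − 16q_A.
∂π/∂q_A = 97 − 2q_A − q_B = 0, so q_A = 48.5 − 0.5q_B.
At q_B = 31: q_A = 48.5 − 0.5·31 = 33.

33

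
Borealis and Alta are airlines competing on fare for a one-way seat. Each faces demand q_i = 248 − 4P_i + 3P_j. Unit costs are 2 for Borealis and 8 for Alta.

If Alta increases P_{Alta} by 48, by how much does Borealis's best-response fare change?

18

Borealis's profit: π = (P_{Borealis} − 2)(248 − 4P_{Borealis} + 3P_{Alta}).
∂π/∂P_{Borealis} = 256 − 8P_{Borealis} + 3P_{Alta} = 0 ⇒ P_{Borealis} = 32 + 0.375P_{Alta}.
The reaction-function slope is 0.375, so a 48-unit rise in P_{Alta} moves P_{Borealis} by 0.375 × 48 = 18. Borealis's best response rises — the actions are strategic complements.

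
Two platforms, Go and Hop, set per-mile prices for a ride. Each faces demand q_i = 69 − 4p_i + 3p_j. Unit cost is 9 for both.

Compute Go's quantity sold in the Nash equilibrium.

Go's profit: π = (p_{Go} − 9)(69 − 4p_{Go} + 3p_{Hop}).
∂π/∂p_{Go} = 105 − 8p_{Go} + 3p_{Hop} = 0 ⇒ p_{Go} = 13.125 + 0.375p_{Hop}.
By symmetry p_{Hop} = p_{Go}; substituting into the reaction function, 0.625p_{Go} = 13.125 and p_{Go} = 21.
q_{Go} = 69 − 4·21 + 3·21 = 48.

48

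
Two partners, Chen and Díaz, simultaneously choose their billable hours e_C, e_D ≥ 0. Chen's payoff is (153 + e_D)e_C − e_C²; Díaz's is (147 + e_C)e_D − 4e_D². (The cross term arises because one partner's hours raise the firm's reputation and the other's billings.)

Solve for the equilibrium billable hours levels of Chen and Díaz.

91.4, 29.8

Expanding Chen's payoff: 153e_C + e_De_C − e_C².
∂π/∂e_C = 153 + e_D − 2e_C = 0, so e_C = 76.5 + 0.5e_D.
Likewise for Díaz: e_D = 18.375 + 0.125e_C.
Solving the two reaction functions simultaneously: (1 − (0.5)(0.125))e_C = 76.5 + 0.5·18.375, so 0.9375e_C = 85.6875 and e_C = 91.4.
Then e_D = 18.375 + 0.125·91.4 = 29.8.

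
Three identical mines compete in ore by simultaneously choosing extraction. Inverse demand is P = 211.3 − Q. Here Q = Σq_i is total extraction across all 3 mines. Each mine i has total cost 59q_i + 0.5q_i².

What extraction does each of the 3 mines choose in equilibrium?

A representative mine's profit is π_i = q_i(211.3 − Q) − 59q_i − 0.5q_i², with Q = q_i + Σ_{j≠i} q_j.
First-order condition: 152.3 − 3q_i − Σ_{j≠i} q_j = 0.
In a symmetric equilibrium every mine chooses the same q, so Σ_{j≠i} q_j = 2q. The condition becomes 152.3 − 5q = 0, giving q = 152.3/5 = 30.46.

30.46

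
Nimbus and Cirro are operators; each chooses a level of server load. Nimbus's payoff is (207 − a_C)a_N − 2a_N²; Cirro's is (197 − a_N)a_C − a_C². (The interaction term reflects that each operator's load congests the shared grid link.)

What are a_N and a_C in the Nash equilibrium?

Expanding Nimbus's payoff: 207a_N − a_Ca_N − 2a_N².
∂π/∂a_N = 207 − a_C − 4a_N = 0, so a_N = 51.75 − 0.25a_C.
Likewise for Cirro: a_C = 98.5 − 0.5a_N.
Plugging a_C into Nimbus's best response: a_N = 51.75 − 0.25(98.5 − 0.5a_N) ⇒ 0.875a_N = 27.125, so a_N = 31.
Then a_C = 98.5 − 0.5·31 = 83.

31, 83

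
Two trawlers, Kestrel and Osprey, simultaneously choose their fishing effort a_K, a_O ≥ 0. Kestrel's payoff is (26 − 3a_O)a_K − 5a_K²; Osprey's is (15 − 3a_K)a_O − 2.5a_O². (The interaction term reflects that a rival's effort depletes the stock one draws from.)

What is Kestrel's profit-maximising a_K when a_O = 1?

Expanding Kestrel's payoff: 26a_K − 3a_Oa_K − 5a_K².
∂π/∂a_K = 26 − 3a_O − 10a_K = 0, so a_K = 2.6 − 0.3a_O.
At a_O = 1: a_K = 2.6 − 0.3·1 = 2.3.

2.3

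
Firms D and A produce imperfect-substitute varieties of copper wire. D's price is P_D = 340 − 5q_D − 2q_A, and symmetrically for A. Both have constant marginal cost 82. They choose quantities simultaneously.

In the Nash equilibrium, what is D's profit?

2311.25

Firm D's profit: π = q_D(340 − 5q_D − 2q_A) − 82q_D.
∂π/∂q_D = 258 − 10q_D − 2q_A = 0 ⇒ q_D = 25.8 − 0.2q_A.
The game is symmetric, so in equilibrium q_A = q_D: the reaction function gives 1.2q_D = 25.8, hence q_D = 21.5.
P_D = 340 − 5·21.5 − 2·21.5 = 189.5.
Profit = (189.5 − 82)·21.5 = 2311.25.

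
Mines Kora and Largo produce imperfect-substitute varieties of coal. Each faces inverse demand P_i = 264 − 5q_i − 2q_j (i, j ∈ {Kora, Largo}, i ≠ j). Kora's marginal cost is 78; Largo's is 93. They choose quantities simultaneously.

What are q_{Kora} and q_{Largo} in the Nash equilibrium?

15.8125, 13.9375

Mine Kora's profit: π = q_{Kora}(264 − 5q_{Kora} − 2q_{Largo}) − 78q_{Kora}.
∂π/∂q_{Kora} = 186 − 10q_{Kora} − 2q_{Largo} = 0 ⇒ q_{Kora} = 18.6 − 0.2q_{Largo}.
Similarly q_{Largo} = 17.1 − 0.2q_{Kora}.
Substituting the second reaction function into the first: q_{Kora} = 18.6 − 0.2(17.1 − 0.2q_{Kora}), which gives 0.96q_{Kora} = 15.18 ⇒ q_{Kora} = 15.8125.
Then q_{Largo} = 17.1 − 0.2·15.8125 = 13.9375.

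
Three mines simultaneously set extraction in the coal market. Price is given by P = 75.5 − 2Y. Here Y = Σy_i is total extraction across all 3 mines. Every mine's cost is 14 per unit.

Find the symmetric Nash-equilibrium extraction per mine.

7.6875

A representative mine's profit is π_i = y_i(75.5 − 2Y) − 14y_i, with Y = y_i + Σ_{j≠i} y_j.
First-order condition: 61.5 − 4y_i − 2Σ_{j≠i} y_j = 0.
Imposing symmetry (y_j = y for all j) turns Σ_{j≠i} y_j into 2y, so 61.5 = 8y and y = 7.6875.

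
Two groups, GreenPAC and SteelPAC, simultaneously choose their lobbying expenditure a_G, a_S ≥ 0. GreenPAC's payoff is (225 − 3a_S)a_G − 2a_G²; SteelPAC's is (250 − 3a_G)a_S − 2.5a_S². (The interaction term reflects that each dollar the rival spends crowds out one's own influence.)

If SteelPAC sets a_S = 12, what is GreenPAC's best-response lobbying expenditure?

47.25

Expanding GreenPAC's payoff: 225a_G − 3a_Sa_G − 2a_G².
∂π/∂a_G = 225 − 3a_S − 4a_G = 0, so a_G = 56.25 − 0.75a_S.
At a_S = 12: a_G = 56.25 − 0.75·12 = 47.25.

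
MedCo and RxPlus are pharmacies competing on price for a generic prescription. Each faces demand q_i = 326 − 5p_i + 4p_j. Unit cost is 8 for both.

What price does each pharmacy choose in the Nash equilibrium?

61

MedCo's profit: π = (p_{MedCo} − 8)(326 − 5p_{MedCo} + 4p_{RxPlus}).
∂π/∂p_{MedCo} = 366 − 10p_{MedCo} + 4p_{RxPlus} = 0 ⇒ p_{MedCo} = 36.6 + 0.4p_{RxPlus}.
The game is symmetric, so in equilibrium p_{RxPlus} = p_{MedCo}: the reaction function gives 0.6p_{MedCo} = 36.6, hence p_{MedCo} = 61.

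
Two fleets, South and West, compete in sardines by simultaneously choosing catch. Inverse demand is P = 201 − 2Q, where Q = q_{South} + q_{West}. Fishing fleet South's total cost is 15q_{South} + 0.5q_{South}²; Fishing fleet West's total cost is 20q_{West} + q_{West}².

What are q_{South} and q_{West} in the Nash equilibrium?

Fishing fleet South's profit: π = q_{South}(201 − 2(q_{South} + q_{West})) − 15q_{South} − 0.5q_{South}².
∂π/∂q_{South} = 186 − 5q_{South} − 2q_{West} = 0, so q_{South} = 37.2 − 0.4q_{West}.
For West: ∂π/∂q_{West} = 181 − 6q_{West} − 2q_{South} = 0 ⇒ q_{West} = 181/6 − (1/3)q_{South}.
Plugging q_{West} into South's best response: q_{South} = 37.2 − 0.4(181/6 − (1/3)q_{South}) ⇒ (13/15)q_{South} = 377/15, so q_{South} = 29.
Then q_{West} = 181/6 − (1/3)·29 = 20.5.

29, 20.5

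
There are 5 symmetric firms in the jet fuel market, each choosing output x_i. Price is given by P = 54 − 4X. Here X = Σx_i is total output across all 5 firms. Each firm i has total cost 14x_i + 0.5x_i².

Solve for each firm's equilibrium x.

A representative firm's profit is π_i = x_i(54 − 4X) − 14x_i − 0.5x_i², with X = x_i + Σ_{j≠i} x_j.
First-order condition: 40 − 9x_i − 4Σ_{j≠i} x_j = 0.
Imposing symmetry (x_j = x for all j) turns Σ_{j≠i} x_j into 4x, so 40 = 25x and x = 1.6.

1.6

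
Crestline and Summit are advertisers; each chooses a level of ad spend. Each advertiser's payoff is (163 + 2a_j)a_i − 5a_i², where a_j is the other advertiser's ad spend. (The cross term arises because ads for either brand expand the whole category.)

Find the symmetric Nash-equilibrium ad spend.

20.375

Crestline's payoff is (163 + 2a_S)a_C − 5a_C².
∂π/∂a_C = 163 + 2a_S − 10a_C = 0, so a_C = 16.3 + 0.2a_S.
By symmetry a_S = a_C; substituting into the reaction function, 0.8a_C = 16.3 and a_C = 20.375.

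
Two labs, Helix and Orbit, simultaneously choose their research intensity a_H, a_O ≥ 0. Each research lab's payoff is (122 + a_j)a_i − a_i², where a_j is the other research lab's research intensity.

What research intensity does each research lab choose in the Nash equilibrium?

122

Helix's payoff is (122 + a_O)a_H − a_H².
∂π/∂a_H = 122 + a_O − 2a_H = 0, so a_H = 61 + 0.5a_O.
Setting a_H = a_O in the reaction function: a_H = 61 + 0.5a_H, so a_H = 61 / 0.5 = 122.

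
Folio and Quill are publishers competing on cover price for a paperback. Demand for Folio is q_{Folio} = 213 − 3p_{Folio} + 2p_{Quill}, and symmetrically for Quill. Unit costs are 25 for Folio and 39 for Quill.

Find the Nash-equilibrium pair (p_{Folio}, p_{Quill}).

Folio's profit: π = (p_{Folio} − 25)(213 − 3p_{Folio} + 2p_{Quill}).
∂π/∂p_{Folio} = 288 − 6p_{Folio} + 2p_{Quill} = 0 ⇒ p_{Folio} = 48 + (1/3)p_{Quill}.
Similarly p_{Quill} = 55 + (1/3)p_{Folio}.
Solving the two reaction functions simultaneously: (1 − (1/3)(1/3))p_{Folio} = 48 + (1/3)·55, so (8/9)p_{Folio} = 199/3 and p_{Folio} = 74.625.
Then p_{Quill} = 55 + (1/3)·74.625 = 79.875.

74.625, 79.875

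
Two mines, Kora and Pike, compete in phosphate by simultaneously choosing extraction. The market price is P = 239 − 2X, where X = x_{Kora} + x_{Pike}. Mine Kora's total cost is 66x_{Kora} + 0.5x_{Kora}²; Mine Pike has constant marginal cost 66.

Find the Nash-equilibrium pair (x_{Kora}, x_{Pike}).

Mine Kora's profit: π = x_{Kora}(239 − 2(x_{Kora} + x_{Pike})) − 66x_{Kora} − 0.5x_{Kora}².
∂π/∂x_{Kora} = 173 − 5x_{Kora} − 2x_{Pike} = 0, so x_{Kora} = 34.6 − 0.4x_{Pike}.
For Pike: ∂π/∂x_{Pike} = 173 − 4x_{Pike} − 2x_{Kora} = 0 ⇒ x_{Pike} = 43.25 − 0.5x_{Kora}.
Substituting the second reaction function into the first: x_{Kora} = 34.6 − 0.4(43.25 − 0.5x_{Kora}), which gives 0.8x_{Kora} = 17.3 ⇒ x_{Kora} = 21.625.
Then x_{Pike} = 43.25 − 0.5·21.625 = 32.4375.

21.625, 32.4375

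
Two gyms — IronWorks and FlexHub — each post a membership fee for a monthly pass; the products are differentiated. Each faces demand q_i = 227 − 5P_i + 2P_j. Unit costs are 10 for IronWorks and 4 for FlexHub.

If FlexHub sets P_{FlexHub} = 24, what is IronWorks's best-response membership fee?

32.5

IronWorks's profit: π = (P_{IronWorks} − 10)(227 − 5P_{IronWorks} + 2P_{FlexHub}).
∂π/∂P_{IronWorks} = 277 − 10P_{IronWorks} + 2P_{FlexHub} = 0 ⇒ P_{IronWorks} = 27.7 + 0.2P_{FlexHub}.
At P_{FlexHub} = 24: P_{IronWorks} = 27.7 + 0.2·24 = 32.5.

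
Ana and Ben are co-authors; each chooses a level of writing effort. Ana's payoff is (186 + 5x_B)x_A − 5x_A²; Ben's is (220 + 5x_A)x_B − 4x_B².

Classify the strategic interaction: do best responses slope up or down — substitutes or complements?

Expanding Ana's payoff: 186x_A + 5x_Bx_A − 5x_A².
∂π/∂x_A = 186 + 5x_B − 10x_A = 0, so x_A = 18.6 + 0.5x_B.
The best-response slope dx_A/dx_B = 0.5 > 0: the reaction function is upward-sloping, so the choices are strategic complements.

strategic complements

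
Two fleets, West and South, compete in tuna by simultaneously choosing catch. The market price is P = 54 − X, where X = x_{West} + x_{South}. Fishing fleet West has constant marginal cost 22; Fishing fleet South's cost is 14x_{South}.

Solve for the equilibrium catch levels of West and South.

Fishing fleet West's profit: π = x_{West}(54 − (x_{West} + x_{South})) − 22x_{West}.
∂π/∂x_{West} = 32 − 2x_{West} − x_{South} = 0, so x_{West} = 16 − 0.5x_{South}.
By the same steps for South: x_{South} = 20 − 0.5x_{West}.
Substituting the second reaction function into the first: x_{West} = 16 − 0.5(20 − 0.5x_{West}), which gives 0.75x_{West} = 6 ⇒ x_{West} = 8.
Then x_{South} = 20 − 0.5·8 = 16.

8, 16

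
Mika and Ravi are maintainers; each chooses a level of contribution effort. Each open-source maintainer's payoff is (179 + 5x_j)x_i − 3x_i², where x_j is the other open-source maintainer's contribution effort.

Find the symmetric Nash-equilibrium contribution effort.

179

Mika's payoff is (179 + 5x_R)x_M − 3x_M².
∂π/∂x_M = 179 + 5x_R − 6x_M = 0, so x_M = 179/6 + (5/6)x_R.
Setting x_M = x_R in the reaction function: x_M = 179/6 + (5/6)x_M, so x_M = (179/6) / (1/6) = 179.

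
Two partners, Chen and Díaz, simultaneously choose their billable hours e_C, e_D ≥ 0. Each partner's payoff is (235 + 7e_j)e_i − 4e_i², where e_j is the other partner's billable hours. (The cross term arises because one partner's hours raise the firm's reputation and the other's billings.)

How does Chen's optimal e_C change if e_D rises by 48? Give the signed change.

42

Chen's payoff is (235 + 7e_D)e_C − 4e_C².
∂π/∂e_C = 235 + 7e_D − 8e_C = 0, so e_C = 29.375 + 0.875e_D.
The reaction-function slope is 0.875, so a 48-unit rise in e_D moves e_C by 0.875 × 48 = 42. Chen's best response rises — the actions are strategic complements.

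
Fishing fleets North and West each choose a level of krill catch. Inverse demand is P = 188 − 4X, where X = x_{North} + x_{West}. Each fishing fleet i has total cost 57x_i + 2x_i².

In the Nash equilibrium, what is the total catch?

Fishing fleet North's profit: π = x_{North}(188 − 4(x_{North} + x_{West})) − 57x_{North} − 2x_{North}².
∂π/∂x_{North} = 131 − 12x_{North} − 4x_{West} = 0, so x_{North} = 131/12 − (1/3)x_{West}.
The game is symmetric, so in equilibrium x_{West} = x_{North}: the reaction function gives (4/3)x_{North} = 131/12, hence x_{North} = 8.1875.
Total catch: 8.1875 + 8.1875 = 16.375.

16.375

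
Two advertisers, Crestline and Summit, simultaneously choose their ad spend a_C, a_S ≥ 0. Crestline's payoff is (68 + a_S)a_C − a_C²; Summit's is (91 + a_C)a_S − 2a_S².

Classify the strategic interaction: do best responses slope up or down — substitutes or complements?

strategic complements

Expanding Crestline's payoff: 68a_C + a_Sa_C − a_C².
∂π/∂a_C = 68 + a_S − 2a_C = 0, so a_C = 34 + 0.5a_S.
The best-response slope da_C/da_S = 0.5 > 0: the reaction function is upward-sloping, so the choices are strategic complements.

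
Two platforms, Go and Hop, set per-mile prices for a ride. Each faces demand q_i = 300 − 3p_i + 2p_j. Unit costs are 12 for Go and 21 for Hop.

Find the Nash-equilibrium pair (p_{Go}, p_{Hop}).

85.6875, 89.0625

Go's profit: π = (p_{Go} − 12)(300 − 3p_{Go} + 2p_{Hop}).
∂π/∂p_{Go} = 336 − 6p_{Go} + 2p_{Hop} = 0 ⇒ p_{Go} = 56 + (1/3)p_{Hop}.
Similarly p_{Hop} = 60.5 + (1/3)p_{Go}.
Plugging p_{Hop} into Go's best response: p_{Go} = 56 + (1/3)(60.5 + (1/3)p_{Go}) ⇒ (8/9)p_{Go} = 457/6, so p_{Go} = 85.6875.
Then p_{Hop} = 60.5 + (1/3)·85.6875 = 89.0625.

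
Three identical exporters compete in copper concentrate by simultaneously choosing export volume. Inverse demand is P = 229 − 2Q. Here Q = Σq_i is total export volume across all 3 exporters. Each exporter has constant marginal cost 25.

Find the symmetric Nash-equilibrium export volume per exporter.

25.5

A representative exporter's profit is π_i = q_i(229 − 2Q) − 25q_i, with Q = q_i + Σ_{j≠i} q_j.
First-order condition: 204 − 4q_i − 2Σ_{j≠i} q_j = 0.
In a symmetric equilibrium every exporter chooses the same q, so Σ_{j≠i} q_j = 2q. The condition becomes 204 − 8q = 0, giving q = 204/8 = 25.5.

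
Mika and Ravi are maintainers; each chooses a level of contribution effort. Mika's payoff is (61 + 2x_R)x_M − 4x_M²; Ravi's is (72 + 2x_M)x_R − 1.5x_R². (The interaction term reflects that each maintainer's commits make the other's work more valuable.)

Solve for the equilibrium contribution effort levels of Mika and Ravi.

16.35, 34.9

Expanding Mika's payoff: 61x_M + 2x_Rx_M − 4x_M².
∂π/∂x_M = 61 + 2x_R − 8x_M = 0, so x_M = 7.625 + 0.25x_R.
Likewise for Ravi: x_R = 24 + (2/3)x_M.
Plugging x_R into Mika's best response: x_M = 7.625 + 0.25(24 + (2/3)x_M) ⇒ (5/6)x_M = 13.625, so x_M = 16.35.
Then x_R = 24 + (2/3)·16.35 = 34.9.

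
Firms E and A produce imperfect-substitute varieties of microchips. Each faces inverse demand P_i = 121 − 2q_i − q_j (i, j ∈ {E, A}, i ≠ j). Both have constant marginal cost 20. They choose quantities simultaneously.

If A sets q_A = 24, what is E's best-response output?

Firm E's profit: π = q_E(121 − 2q_E − q_A) − 20q_E.
∂π/∂q_E = 101 − 4q_E − q_A = 0 ⇒ q_E = 25.25 − 0.25q_A.
At q_A = 24: q_E = 25.25 − 0.25·24 = 19.25.

19.25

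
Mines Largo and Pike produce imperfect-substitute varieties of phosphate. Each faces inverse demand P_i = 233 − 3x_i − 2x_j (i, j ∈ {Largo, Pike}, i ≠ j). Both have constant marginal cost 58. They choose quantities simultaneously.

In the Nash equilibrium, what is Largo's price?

123.625

Mine Largo's profit: π = x_{Largo}(233 − 3x_{Largo} − 2x_{Pike}) − 58x_{Largo}.
∂π/∂x_{Largo} = 175 − 6x_{Largo} − 2x_{Pike} = 0 ⇒ x_{Largo} = 175/6 − (1/3)x_{Pike}.
By symmetry x_{Pike} = x_{Largo}; substituting into the reaction function, (4/3)x_{Largo} = 175/6 and x_{Largo} = 21.875.
P_{Largo} = 233 − 3·21.875 − 2·21.875 = 123.625.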